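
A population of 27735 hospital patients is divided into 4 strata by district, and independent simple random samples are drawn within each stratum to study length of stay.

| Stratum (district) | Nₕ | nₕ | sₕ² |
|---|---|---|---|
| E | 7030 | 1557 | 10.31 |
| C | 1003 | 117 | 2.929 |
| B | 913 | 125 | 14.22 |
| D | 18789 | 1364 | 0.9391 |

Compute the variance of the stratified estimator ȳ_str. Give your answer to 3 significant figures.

Var(ȳ_str) = Σₕ Wₕ²(1 − fₕ)sₕ²/nₕ with Wₕ = Nₕ/N, N = 27735.
E: Wₕ = 0.25347034; term = 0.25347034²·(1 − 0.22147937)·10.31/1557 = 3.3120317 × 10^-4.
C: Wₕ = 0.03616369; term = 0.03616369²·(1 − 0.11665005)·2.929/117 = 2.8920901 × 10^-5.
B: Wₕ = 0.03291869; term = 0.03291869²·(1 − 0.13691128)·14.22/125 = 1.0639721 × 10^-4.
D: Wₕ = 0.67744727; term = 0.67744727²·(1 − 0.07259567)·0.9391/1364 = 2.9303371 × 10^-4.
Sum = 7.5955499 × 10^-4.

7.60 × 10^-4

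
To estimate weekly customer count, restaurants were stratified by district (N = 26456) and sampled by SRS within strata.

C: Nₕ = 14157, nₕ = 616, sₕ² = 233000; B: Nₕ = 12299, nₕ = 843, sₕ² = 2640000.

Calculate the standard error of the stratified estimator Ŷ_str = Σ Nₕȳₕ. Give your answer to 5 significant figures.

716770

Var(Ŷ_str) = Σₕ Nₕ²(1 − fₕ)sₕ²/nₕ.
C: 14157²·(1 − 616/14157)·233000/616 = 7.2509879 × 10^10.
B: 12299²·(1 − 843/12299)·2640000/843 = 4.4124435 × 10^11.
Sum = 5.1375423 × 10^11.
SE = √(5.1375423 × 10^11) = 716770.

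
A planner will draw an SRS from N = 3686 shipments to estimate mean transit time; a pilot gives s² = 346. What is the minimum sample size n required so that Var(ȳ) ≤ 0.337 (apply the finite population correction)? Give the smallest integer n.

804

Without fpc, n₀ = s²/D = 346/0.337 = 1026.7062.
With fpc, (1 − n/N)·s²/n ≤ D requires n ≥ n₀/(1 + n₀/N) = 1026.7062/(1 + 1026.7062/3686) = 803.0289.
Rounding up, n = 804.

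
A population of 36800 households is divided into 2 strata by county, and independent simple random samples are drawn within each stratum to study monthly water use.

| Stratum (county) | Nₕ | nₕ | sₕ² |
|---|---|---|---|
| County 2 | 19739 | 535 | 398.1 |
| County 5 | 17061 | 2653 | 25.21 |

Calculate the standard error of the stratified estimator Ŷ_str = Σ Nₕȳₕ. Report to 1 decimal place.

16864.3

Var(Ŷ_str) = Σₕ Nₕ²(1 − fₕ)sₕ²/nₕ.
County 2: 19739²·(1 − 535/19739)·398.1/535 = 2.8206892 × 10^8.
County 5: 17061²·(1 − 2653/17061)·25.21/2653 = 2.3358437 × 10^6.
Sum = 2.8440476 × 10^8.
SE = √(2.8440476 × 10^8) = 16864.3.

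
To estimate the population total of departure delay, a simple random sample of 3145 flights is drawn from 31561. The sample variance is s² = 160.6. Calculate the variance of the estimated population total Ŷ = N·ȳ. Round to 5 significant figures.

4.5797 × 10^7

Var(Ŷ) = N²·Var(ȳ) = N²·(1 − n/N)·s²/n.
f = 3145/31561 = 0.09964830; Var(ȳ) = 0.90035170·160.6/3145 = 0.045976624.
Var(Ŷ) = 31561² · 0.045976624 = 4.5797164 × 10^7.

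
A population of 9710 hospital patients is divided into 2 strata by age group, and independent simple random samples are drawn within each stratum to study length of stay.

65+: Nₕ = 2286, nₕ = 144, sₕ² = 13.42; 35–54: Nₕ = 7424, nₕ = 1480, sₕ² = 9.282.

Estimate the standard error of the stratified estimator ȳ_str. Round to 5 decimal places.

Var(ȳ_str) = Σₕ Wₕ²(1 − fₕ)sₕ²/nₕ with Wₕ = Nₕ/N, N = 9710.
65+: Wₕ = 0.23542739; term = 0.23542739²·(1 − 0.06299213)·13.42/144 = 0.0048400211.
35–54: Wₕ = 0.76457261; term = 0.76457261²·(1 − 0.19935345)·9.282/1480 = 0.0029353382.
Sum = 0.0077753593.
SE = √(0.0077753593) = 0.08818.

0.08818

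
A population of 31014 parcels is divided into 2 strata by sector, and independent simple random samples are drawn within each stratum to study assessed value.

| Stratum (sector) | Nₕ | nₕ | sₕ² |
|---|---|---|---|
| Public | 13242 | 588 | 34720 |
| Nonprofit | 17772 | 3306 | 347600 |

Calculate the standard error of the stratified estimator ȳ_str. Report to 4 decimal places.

Var(ȳ_str) = Σₕ Wₕ²(1 − fₕ)sₕ²/nₕ with Wₕ = Nₕ/N, N = 31014.
Public: Wₕ = 0.42696847; term = 0.42696847²·(1 − 0.04440417)·34720/588 = 10.286514.
Nonprofit: Wₕ = 0.57303153; term = 0.57303153²·(1 − 0.18602296)·347600/3306 = 28.102575.
Sum = 38.389089.
SE = √(38.389089) = 6.1959.

6.1959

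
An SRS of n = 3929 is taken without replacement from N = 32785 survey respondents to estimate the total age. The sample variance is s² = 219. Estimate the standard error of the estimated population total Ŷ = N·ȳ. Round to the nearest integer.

7262

Var(Ŷ) = N²·Var(ȳ) = N²·(1 − n/N)·s²/n.
f = 3929/32785 = 0.11984139; Var(ȳ) = 0.88015861·219/3929 = 0.04905949.
Var(Ŷ) = 32785² · 0.04905949 = 5.2731898 × 10^7.
SE(Ŷ) = √(5.2731898 × 10^7) = 7262.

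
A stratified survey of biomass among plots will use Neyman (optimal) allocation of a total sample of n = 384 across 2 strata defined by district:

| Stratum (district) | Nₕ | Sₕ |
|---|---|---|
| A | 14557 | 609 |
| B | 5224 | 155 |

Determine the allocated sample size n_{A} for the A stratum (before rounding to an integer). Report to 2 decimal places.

Neyman allocation: nₕ = n·NₕSₕ / Σⱼ NⱼSⱼ.
Σ NⱼSⱼ = 14557·609 + 5224·155 = 9.674933 × 10^6.
n_{A} = 384·14557·609 / (9.674933 × 10^6) = 351.86.

351.86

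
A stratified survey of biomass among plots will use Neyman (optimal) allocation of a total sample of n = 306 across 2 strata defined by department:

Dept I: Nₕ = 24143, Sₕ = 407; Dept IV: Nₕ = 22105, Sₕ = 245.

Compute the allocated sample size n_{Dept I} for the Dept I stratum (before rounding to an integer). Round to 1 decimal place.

Neyman allocation: nₕ = n·NₕSₕ / Σⱼ NⱼSⱼ.
Σ NⱼSⱼ = 24143·407 + 22105·245 = 1.5241926 × 10^7.
n_{Dept I} = 306·24143·407 / (1.5241926 × 10^7) = 197.3.

197.3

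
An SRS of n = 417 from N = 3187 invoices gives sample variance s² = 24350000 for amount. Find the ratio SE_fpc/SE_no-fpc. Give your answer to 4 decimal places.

0.9323

f = n/N = 417/3187 = 0.13084405.
SE_no-fpc = √(s²/n) = 241.64703; SE_fpc = √((1−f)s²/n) = 225.28398.
Ratio = √(1−f) = 0.93228534.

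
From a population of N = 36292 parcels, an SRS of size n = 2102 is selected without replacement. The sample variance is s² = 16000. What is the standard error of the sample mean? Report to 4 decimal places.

2.6779

Under SRS without replacement, Var(ȳ) = (1 − f)·s²/n with f = n/N = 2102/36292 = 0.05791910.
Var(ȳ) = (1 − 0.05791910)·16000/2102 = 0.94208090·7.6117983 = 7.1709298.
SE(ȳ) = √(7.1709298) = 2.6779.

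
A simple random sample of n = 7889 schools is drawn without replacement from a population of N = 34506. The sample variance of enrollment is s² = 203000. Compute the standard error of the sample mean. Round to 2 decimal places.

Under SRS without replacement, Var(ȳ) = (1 − f)·s²/n with f = n/N = 7889/34506 = 0.22862691.
Var(ȳ) = (1 − 0.22862691)·203000/7889 = 0.77137309·25.732032 = 19.848997.
SE(ȳ) = √(19.848997) = 4.46.

4.46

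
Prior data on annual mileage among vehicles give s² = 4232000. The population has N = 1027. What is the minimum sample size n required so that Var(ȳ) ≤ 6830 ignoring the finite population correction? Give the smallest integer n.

Without fpc, n₀ = s²/D = 4232000/6830 = 619.6193.
Rounding up, n = 620.

620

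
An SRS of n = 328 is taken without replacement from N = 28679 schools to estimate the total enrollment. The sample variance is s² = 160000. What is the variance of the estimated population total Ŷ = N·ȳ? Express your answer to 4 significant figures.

Var(Ŷ) = N²·Var(ȳ) = N²·(1 − n/N)·s²/n.
f = 328/28679 = 0.01143694; Var(ȳ) = 0.98856306·160000/328 = 482.22588.
Var(Ŷ) = 28679² · 482.22588 = 3.9662357 × 10^11.

3.966 × 10^11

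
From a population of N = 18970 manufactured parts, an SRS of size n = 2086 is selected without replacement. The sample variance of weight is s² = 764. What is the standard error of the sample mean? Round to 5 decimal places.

0.57094

Under SRS without replacement, Var(ȳ) = (1 − f)·s²/n with f = n/N = 2086/18970 = 0.10996310.
Var(ȳ) = (1 − 0.10996310)·764/2086 = 0.89003690·0.3662512 = 0.32597708.
SE(ȳ) = √(0.32597708) = 0.57094.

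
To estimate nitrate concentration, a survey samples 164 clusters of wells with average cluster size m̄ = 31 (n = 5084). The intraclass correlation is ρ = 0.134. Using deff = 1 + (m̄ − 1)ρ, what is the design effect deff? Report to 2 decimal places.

deff = 1 + (31 − 1)·0.134 = 1 + 4.02 = 5.02.

5.02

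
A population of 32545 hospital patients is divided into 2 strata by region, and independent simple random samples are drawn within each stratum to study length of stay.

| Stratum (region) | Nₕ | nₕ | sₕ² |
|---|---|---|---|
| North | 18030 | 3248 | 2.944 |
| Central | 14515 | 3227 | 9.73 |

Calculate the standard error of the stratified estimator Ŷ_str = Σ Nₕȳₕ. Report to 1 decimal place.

Var(Ŷ_str) = Σₕ Nₕ²(1 − fₕ)sₕ²/nₕ.
North: 18030²·(1 − 3248/18030)·2.944/3248 = 241574.29.
Central: 14515²·(1 − 3227/14515)·9.73/3227 = 494023.85.
Sum = 735598.14.
SE = √(735598.14) = 857.7.

857.7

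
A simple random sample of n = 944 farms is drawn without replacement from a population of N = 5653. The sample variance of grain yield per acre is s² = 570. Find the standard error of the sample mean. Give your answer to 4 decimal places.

0.7092

Under SRS without replacement, Var(ȳ) = (1 − f)·s²/n with f = n/N = 944/5653 = 0.16699098.
Var(ȳ) = (1 − 0.16699098)·570/944 = 0.83300902·0.60381356 = 0.50298214.
SE(ȳ) = √(0.50298214) = 0.7092.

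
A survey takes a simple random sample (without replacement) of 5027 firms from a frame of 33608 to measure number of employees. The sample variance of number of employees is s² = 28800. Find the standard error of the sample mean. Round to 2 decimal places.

Under SRS without replacement, Var(ȳ) = (1 − f)·s²/n with f = n/N = 5027/33608 = 0.14957748.
Var(ȳ) = (1 − 0.14957748)·28800/5027 = 0.85042252·5.7290631 = 4.8721242.
SE(ȳ) = √(4.8721242) = 2.21.

2.21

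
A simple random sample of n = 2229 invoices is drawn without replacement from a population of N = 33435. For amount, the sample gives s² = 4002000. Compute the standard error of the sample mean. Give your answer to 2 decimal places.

40.94

Under SRS without replacement, Var(ȳ) = (1 − f)·s²/n with f = n/N = 2229/33435 = 0.06666667.
Var(ȳ) = (1 − 0.06666667)·4002000/2229 = 0.93333333·1795.424 = 1675.729.
SE(ȳ) = √(1675.729) = 40.94.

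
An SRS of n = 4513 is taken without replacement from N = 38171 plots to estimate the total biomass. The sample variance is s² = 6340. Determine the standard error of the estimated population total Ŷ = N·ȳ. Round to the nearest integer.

Var(Ŷ) = N²·Var(ȳ) = N²·(1 − n/N)·s²/n.
f = 4513/38171 = 0.11823112; Var(ȳ) = 0.88176888·6340/4513 = 1.2387358.
Var(Ŷ) = 38171² · 1.2387358 = 1.8048693 × 10^9.
SE(Ŷ) = √(1.8048693 × 10^9) = 42484.

42484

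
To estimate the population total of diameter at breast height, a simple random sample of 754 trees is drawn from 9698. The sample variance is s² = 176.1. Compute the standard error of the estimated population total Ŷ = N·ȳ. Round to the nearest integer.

Var(Ŷ) = N²·Var(ȳ) = N²·(1 − n/N)·s²/n.
f = 754/9698 = 0.07774799; Var(ȳ) = 0.92225201·176.1/754 = 0.21539599.
Var(Ŷ) = 9698² · 0.21539599 = 2.0258252 × 10^7.
SE(Ŷ) = √(2.0258252 × 10^7) = 4501.

4501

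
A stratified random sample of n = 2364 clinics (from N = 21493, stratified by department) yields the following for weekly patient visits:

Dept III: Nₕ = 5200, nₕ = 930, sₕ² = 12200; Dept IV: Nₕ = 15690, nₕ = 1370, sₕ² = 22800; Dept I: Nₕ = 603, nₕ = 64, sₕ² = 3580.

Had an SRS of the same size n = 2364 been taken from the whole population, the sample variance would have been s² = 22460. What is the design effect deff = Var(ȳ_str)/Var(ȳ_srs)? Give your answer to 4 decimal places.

Var(ȳ_str) = Σ Wₕ²(1−fₕ)sₕ²/nₕ with Wₕ = Nₕ/21493:
  Dept III: (5200/21493)²·(1−930/5200)·12200/930 = 0.63054201
  Dept IV: (15690/21493)²·(1−1370/15690)·22800/1370 = 8.094428
  Dept I: (603/21493)²·(1−64/603)·3580/64 = 0.039356372
  → Var(ȳ_str) = 8.7643264.
Var(ȳ_srs) = (1 − 2364/21493)·22460/2364 = 8.4558546.
deff = 8.7643264 / 8.4558546 = 1.0365.

1.0365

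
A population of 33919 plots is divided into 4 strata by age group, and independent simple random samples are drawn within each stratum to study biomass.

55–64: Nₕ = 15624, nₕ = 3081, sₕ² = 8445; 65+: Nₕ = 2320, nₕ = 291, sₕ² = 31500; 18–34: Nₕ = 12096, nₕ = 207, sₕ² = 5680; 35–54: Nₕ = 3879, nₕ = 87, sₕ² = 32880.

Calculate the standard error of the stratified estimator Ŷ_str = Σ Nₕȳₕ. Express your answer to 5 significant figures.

102720

Var(Ŷ_str) = Σₕ Nₕ²(1 − fₕ)sₕ²/nₕ.
55–64: 15624²·(1 − 3081/15624)·8445/3081 = 5.3715746 × 10^8.
65+: 2320²·(1 − 291/2320)·31500/291 = 5.0955093 × 10^8.
18–34: 12096²·(1 − 207/12096)·5680/207 = 3.9460728 × 10^9.
35–54: 3879²·(1 − 87/3879)·32880/87 = 5.5590511 × 10^9.
Sum = 1.0551832 × 10^10.
SE = √(1.0551832 × 10^10) = 102720.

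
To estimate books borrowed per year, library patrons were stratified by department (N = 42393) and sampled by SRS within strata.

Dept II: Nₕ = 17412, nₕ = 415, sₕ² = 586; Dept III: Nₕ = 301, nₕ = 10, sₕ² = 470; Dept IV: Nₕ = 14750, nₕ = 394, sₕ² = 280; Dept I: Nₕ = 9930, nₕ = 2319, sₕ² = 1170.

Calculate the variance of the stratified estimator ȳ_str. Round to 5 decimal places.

0.33977

Var(ȳ_str) = Σₕ Wₕ²(1 − fₕ)sₕ²/nₕ with Wₕ = Nₕ/N, N = 42393.
Dept II: Wₕ = 0.41072819; term = 0.41072819²·(1 − 0.02383414)·586/415 = 0.23253169.
Dept III: Wₕ = 0.00710023; term = 0.00710023²·(1 − 0.03322259)·470/10 = 0.0022907043.
Dept IV: Wₕ = 0.34793480; term = 0.34793480²·(1 − 0.02671186)·280/394 = 0.083733448.
Dept I: Wₕ = 0.23423678; term = 0.23423678²·(1 − 0.23353474)·1170/2319 = 0.021217186.
Sum = 0.33977303.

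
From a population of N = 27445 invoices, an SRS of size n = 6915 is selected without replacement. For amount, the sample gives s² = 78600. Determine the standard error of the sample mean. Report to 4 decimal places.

2.9159

Under SRS without replacement, Var(ȳ) = (1 − f)·s²/n with f = n/N = 6915/27445 = 0.25195846.
Var(ȳ) = (1 − 0.25195846)·78600/6915 = 0.74804154·11.366594 = 8.5026847.
SE(ȳ) = √(8.5026847) = 2.9159.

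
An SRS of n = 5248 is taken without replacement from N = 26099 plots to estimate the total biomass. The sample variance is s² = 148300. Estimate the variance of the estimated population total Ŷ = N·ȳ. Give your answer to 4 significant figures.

Var(Ŷ) = N²·Var(ȳ) = N²·(1 − n/N)·s²/n.
f = 5248/26099 = 0.20108050; Var(ȳ) = 0.79891950·148300/5248 = 22.576174.
Var(Ŷ) = 26099² · 22.576174 = 1.5377937 × 10^10.

1.538 × 10^10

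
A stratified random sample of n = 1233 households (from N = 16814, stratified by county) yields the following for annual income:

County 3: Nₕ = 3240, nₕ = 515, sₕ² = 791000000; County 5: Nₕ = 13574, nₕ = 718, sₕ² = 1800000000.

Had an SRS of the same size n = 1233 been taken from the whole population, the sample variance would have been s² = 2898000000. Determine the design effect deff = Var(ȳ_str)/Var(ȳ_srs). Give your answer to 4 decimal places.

Var(ȳ_str) = Σ Wₕ²(1−fₕ)sₕ²/nₕ with Wₕ = Nₕ/16814:
  County 3: (3240/16814)²·(1−515/3240)·791000000/515 = 47966.572
  County 5: (13574/16814)²·(1−718/13574)·1800000000/718 = 1.5474609 × 10^6
  → Var(ȳ_str) = 1.5954275 × 10^6.
Var(ȳ_srs) = (1 − 1233/16814)·2898000000/1233 = 2.1780086 × 10^6.
deff = (1.5954275 × 10^6) / (2.1780086 × 10^6) = 0.7325.

0.7325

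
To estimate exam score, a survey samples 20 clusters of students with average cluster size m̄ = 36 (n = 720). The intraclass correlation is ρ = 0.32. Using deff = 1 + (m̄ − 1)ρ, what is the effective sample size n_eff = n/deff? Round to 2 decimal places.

59.02

deff = 1 + (36 − 1)·0.32 = 1 + 11.2 = 12.2.
n_eff = 720 / 12.2 = 59.02.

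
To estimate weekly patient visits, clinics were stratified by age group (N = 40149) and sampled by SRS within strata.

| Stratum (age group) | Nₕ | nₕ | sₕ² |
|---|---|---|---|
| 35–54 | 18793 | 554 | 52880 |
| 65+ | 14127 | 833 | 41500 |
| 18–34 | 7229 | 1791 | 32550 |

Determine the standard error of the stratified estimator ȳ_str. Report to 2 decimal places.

5.15

Var(ȳ_str) = Σₕ Wₕ²(1 − fₕ)sₕ²/nₕ with Wₕ = Nₕ/N, N = 40149.
35–54: Wₕ = 0.46808140; term = 0.46808140²·(1 − 0.02947906)·52880/554 = 20.296883.
65+: Wₕ = 0.35186431; term = 0.35186431²·(1 − 0.05896510)·41500/833 = 5.8044256.
18–34: Wₕ = 0.18005430; term = 0.18005430²·(1 − 0.24775211)·32550/1791 = 0.4432241.
Sum = 26.544533.
SE = √(26.544533) = 5.15.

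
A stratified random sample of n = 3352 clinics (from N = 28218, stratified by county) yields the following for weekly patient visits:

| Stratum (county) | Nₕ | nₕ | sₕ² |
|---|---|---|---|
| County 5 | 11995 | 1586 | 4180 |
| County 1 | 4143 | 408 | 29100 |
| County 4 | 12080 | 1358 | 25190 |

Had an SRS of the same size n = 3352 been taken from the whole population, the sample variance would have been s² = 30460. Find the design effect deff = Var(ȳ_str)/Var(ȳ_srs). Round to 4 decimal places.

Var(ȳ_str) = Σ Wₕ²(1−fₕ)sₕ²/nₕ with Wₕ = Nₕ/28218:
  County 5: (11995/28218)²·(1−1586/11995)·4180/1586 = 0.41326621
  County 1: (4143/28218)²·(1−408/4143)·29100/408 = 1.3860724
  County 4: (12080/28218)²·(1−1358/12080)·25190/1358 = 3.0173013
  → Var(ȳ_str) = 4.8166399.
Var(ȳ_srs) = (1 − 3352/28218)·30460/3352 = 8.0076593.
deff = 4.8166399 / 8.0076593 = 0.6015.

0.6015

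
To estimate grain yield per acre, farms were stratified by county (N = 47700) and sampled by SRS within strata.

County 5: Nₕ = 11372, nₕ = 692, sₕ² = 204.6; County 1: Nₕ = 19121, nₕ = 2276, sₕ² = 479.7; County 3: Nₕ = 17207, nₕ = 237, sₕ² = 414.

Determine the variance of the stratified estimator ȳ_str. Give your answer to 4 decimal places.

Var(ȳ_str) = Σₕ Wₕ²(1 − fₕ)sₕ²/nₕ with Wₕ = Nₕ/N, N = 47700.
County 5: Wₕ = 0.23840671; term = 0.23840671²·(1 − 0.06085121)·204.6/692 = 0.015782321.
County 1: Wₕ = 0.40085954; term = 0.40085954²·(1 − 0.11903143)·479.7/2276 = 0.029836118.
County 3: Wₕ = 0.36073375; term = 0.36073375²·(1 − 0.01377346)·414/237 = 0.22418277.
Sum = 0.26980121.

0.2698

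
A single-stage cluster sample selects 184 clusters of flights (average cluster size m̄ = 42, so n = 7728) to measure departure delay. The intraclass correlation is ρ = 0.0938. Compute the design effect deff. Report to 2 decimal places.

deff = 1 + (42 − 1)·0.0938 = 1 + 3.8458 = 4.8458.

4.85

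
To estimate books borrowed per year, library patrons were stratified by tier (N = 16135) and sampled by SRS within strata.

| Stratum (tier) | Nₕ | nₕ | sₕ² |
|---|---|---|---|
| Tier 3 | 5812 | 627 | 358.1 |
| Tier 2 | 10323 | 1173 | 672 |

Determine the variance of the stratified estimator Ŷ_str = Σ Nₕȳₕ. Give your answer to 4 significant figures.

7.132 × 10^7

Var(Ŷ_str) = Σₕ Nₕ²(1 − fₕ)sₕ²/nₕ.
Tier 3: 5812²·(1 − 627/5812)·358.1/627 = 1.72112 × 10^7.
Tier 2: 10323²·(1 − 1173/10323)·672/1173 = 5.4112585 × 10^7.
Sum = 7.1323785 × 10^7.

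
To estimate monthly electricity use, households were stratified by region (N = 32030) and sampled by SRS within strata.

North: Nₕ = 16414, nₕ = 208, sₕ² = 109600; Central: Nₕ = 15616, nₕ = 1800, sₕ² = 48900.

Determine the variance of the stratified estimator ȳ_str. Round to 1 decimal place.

Var(ȳ_str) = Σₕ Wₕ²(1 − fₕ)sₕ²/nₕ with Wₕ = Nₕ/N, N = 32030.
North: Wₕ = 0.51245707; term = 0.51245707²·(1 − 0.01267211)·109600/208 = 136.62293.
Central: Wₕ = 0.48754293; term = 0.48754293²·(1 − 0.11526639)·48900/1800 = 5.7131365.
Sum = 142.33607.

142.3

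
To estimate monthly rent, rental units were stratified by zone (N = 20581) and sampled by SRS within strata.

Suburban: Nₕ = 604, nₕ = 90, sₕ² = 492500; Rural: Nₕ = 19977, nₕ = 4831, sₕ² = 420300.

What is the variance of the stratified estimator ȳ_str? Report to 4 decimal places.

Var(ȳ_str) = Σₕ Wₕ²(1 − fₕ)sₕ²/nₕ with Wₕ = Nₕ/N, N = 20581.
Suburban: Wₕ = 0.02934746; term = 0.02934746²·(1 − 0.14900662)·492500/90 = 4.0107984.
Rural: Wₕ = 0.97065254; term = 0.97065254²·(1 − 0.24182810)·420300/4831 = 62.146637.
Sum = 66.157435.

66.1574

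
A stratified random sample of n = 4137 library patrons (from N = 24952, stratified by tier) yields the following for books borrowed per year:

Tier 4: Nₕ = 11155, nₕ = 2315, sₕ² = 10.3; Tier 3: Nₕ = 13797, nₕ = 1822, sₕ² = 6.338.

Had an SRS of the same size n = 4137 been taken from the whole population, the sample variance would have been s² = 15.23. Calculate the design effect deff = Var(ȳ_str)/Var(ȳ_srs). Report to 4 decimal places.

0.5300

Var(ȳ_str) = Σ Wₕ²(1−fₕ)sₕ²/nₕ with Wₕ = Nₕ/24952:
  Tier 4: (11155/24952)²·(1−2315/11155)·10.3/2315 = 7.0468876 × 10^-4
  Tier 3: (13797/24952)²·(1−1822/13797)·6.338/1822 = 9.2310972 × 10^-4
  → Var(ȳ_str) = 0.0016277985.
Var(ȳ_srs) = (1 − 4137/24952)·15.23/4137 = 0.0030710397.
deff = 0.0016277985 / 0.0030710397 = 0.5300.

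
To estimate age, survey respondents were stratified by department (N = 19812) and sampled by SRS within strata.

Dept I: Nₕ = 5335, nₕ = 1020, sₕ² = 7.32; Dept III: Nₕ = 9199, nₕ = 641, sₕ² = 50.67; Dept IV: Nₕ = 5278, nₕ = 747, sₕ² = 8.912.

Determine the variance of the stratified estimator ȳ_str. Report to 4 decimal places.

0.0170

Var(ȳ_str) = Σₕ Wₕ²(1 − fₕ)sₕ²/nₕ with Wₕ = Nₕ/N, N = 19812.
Dept I: Wₕ = 0.26928124; term = 0.26928124²·(1 − 0.19119025)·7.32/1020 = 4.2089086 × 10^-4.
Dept III: Wₕ = 0.46431456; term = 0.46431456²·(1 − 0.06968149)·50.67/641 = 0.015854375.
Dept IV: Wₕ = 0.26640420; term = 0.26640420²·(1 − 0.14153088)·8.912/747 = 7.2687777 × 10^-4.
Sum = 0.017002144.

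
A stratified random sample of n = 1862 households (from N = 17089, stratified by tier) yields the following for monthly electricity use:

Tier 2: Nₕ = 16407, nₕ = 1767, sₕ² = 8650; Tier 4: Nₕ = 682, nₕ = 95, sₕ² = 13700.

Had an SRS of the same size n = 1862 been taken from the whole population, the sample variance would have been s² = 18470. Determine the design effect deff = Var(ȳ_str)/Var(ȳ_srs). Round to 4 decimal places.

Var(ȳ_str) = Σ Wₕ²(1−fₕ)sₕ²/nₕ with Wₕ = Nₕ/17089:
  Tier 2: (16407/17089)²·(1−1767/16407)·8650/1767 = 4.0263963
  Tier 4: (682/17089)²·(1−95/682)·13700/95 = 0.19769065
  → Var(ȳ_str) = 4.224087.
Var(ȳ_srs) = (1 − 1862/17089)·18470/1862 = 8.8386292.
deff = 4.224087 / 8.8386292 = 0.4779.

0.4779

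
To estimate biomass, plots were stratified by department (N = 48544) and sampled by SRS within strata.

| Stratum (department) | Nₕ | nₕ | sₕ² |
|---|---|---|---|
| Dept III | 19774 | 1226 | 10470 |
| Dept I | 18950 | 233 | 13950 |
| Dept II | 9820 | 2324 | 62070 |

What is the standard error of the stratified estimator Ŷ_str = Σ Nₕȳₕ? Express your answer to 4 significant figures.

Var(Ŷ_str) = Σₕ Nₕ²(1 − fₕ)sₕ²/nₕ.
Dept III: 19774²·(1 − 1226/19774)·10470/1226 = 3.1321881 × 10^9.
Dept I: 18950²·(1 − 233/18950)·13950/233 = 2.1235561 × 10^10.
Dept II: 9820²·(1 − 2324/9820)·62070/2324 = 1.9660144 × 10^9.
Sum = 2.6333764 × 10^10.
SE = √(2.6333764 × 10^10) = 162300.

162300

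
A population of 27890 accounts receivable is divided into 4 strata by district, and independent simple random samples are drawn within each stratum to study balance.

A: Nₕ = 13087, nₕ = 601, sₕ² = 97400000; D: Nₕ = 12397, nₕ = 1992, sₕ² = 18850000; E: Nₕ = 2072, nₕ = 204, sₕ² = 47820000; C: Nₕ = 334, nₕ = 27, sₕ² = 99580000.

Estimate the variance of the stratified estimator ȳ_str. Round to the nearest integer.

37267

Var(ȳ_str) = Σₕ Wₕ²(1 − fₕ)sₕ²/nₕ with Wₕ = Nₕ/N, N = 27890.
A: Wₕ = 0.46923629; term = 0.46923629²·(1 − 0.04592344)·97400000/601 = 34044.808.
D: Wₕ = 0.44449624; term = 0.44449624²·(1 − 0.16068404)·18850000/1992 = 1569.2194.
E: Wₕ = 0.07429186; term = 0.07429186²·(1 − 0.09845560)·47820000/204 = 1166.404.
C: Wₕ = 0.01197562; term = 0.01197562²·(1 − 0.08083832)·99580000/27 = 486.17897.
Sum = 37266.61.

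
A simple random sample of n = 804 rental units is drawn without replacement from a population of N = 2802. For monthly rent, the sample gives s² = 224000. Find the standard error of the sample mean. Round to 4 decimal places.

14.0948

Under SRS without replacement, Var(ȳ) = (1 − f)·s²/n with f = n/N = 804/2802 = 0.28693790.
Var(ȳ) = (1 − 0.28693790)·224000/804 = 0.71306210·278.60697 = 198.66407.
SE(ȳ) = √(198.66407) = 14.0948.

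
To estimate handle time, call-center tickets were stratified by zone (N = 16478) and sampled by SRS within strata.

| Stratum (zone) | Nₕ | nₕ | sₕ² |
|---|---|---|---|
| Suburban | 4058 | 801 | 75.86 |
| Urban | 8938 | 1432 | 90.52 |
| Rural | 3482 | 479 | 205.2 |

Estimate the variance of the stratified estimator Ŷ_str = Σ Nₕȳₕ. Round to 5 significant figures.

9.9720 × 10^6

Var(Ŷ_str) = Σₕ Nₕ²(1 − fₕ)sₕ²/nₕ.
Suburban: 4058²·(1 − 801/4058)·75.86/801 = 1.2517285 × 10^6.
Urban: 8938²·(1 − 1432/8938)·90.52/1432 = 4.2408258 × 10^6.
Rural: 3482²·(1 − 479/3482)·205.2/479 = 4.4794629 × 10^6.
Sum = 9.9720172 × 10^6.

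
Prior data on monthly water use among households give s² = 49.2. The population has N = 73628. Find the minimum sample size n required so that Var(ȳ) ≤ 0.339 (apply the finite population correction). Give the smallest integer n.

Without fpc, n₀ = s²/D = 49.2/0.339 = 145.1327.
With fpc, (1 − n/N)·s²/n ≤ D requires n ≥ n₀/(1 + n₀/N) = 145.1327/(1 + 145.1327/73628) = 144.8472.
Rounding up, n = 145.

145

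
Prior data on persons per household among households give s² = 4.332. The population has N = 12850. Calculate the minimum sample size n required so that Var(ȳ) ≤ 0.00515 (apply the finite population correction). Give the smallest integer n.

790

Without fpc, n₀ = s²/D = 4.332/0.00515 = 841.1650.
With fpc, (1 − n/N)·s²/n ≤ D requires n ≥ n₀/(1 + n₀/N) = 841.1650/(1 + 841.1650/12850) = 789.4851.
Rounding up, n = 790.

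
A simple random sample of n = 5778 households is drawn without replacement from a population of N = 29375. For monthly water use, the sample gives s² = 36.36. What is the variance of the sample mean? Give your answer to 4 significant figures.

Under SRS without replacement, Var(ȳ) = (1 − f)·s²/n with f = n/N = 5778/29375 = 0.19669787.
Var(ȳ) = (1 − 0.19669787)·36.36/5778 = 0.80330213·0.0062928349 = 0.0050550477.

0.005055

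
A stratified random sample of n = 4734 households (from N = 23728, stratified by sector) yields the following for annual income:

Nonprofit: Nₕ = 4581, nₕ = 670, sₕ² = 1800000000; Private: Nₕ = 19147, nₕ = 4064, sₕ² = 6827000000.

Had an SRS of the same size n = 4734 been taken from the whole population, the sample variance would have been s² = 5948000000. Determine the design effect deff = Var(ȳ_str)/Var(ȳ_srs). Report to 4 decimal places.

0.9417

Var(ȳ_str) = Σ Wₕ²(1−fₕ)sₕ²/nₕ with Wₕ = Nₕ/23728:
  Nonprofit: (4581/23728)²·(1−670/4581)·1800000000/670 = 85491.619
  Private: (19147/23728)²·(1−4064/19147)·6827000000/4064 = 861672.84
  → Var(ȳ_str) = 947164.46.
Var(ȳ_srs) = (1 − 4734/23728)·5948000000/4734 = 1.0057684 × 10^6.
deff = 947164.46 / (1.0057684 × 10^6) = 0.9417.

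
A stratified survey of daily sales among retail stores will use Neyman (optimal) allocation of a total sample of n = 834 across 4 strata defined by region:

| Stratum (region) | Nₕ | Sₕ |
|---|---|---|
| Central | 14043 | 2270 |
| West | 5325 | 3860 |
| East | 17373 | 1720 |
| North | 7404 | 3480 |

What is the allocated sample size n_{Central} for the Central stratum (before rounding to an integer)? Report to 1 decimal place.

Neyman allocation: nₕ = n·NₕSₕ / Σⱼ NⱼSⱼ.
Σ NⱼSⱼ = 14043·2270 + 5325·3860 + 17373·1720 + 7404·3480 = 1.0807959 × 10^8.
n_{Central} = 834·14043·2270 / (1.0807959 × 10^8) = 246.0.

246.0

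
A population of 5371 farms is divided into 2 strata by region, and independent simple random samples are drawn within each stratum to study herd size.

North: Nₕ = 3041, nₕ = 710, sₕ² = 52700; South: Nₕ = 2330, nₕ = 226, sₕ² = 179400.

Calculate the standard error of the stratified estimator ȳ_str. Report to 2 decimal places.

Var(ȳ_str) = Σₕ Wₕ²(1 − fₕ)sₕ²/nₕ with Wₕ = Nₕ/N, N = 5371.
North: Wₕ = 0.56618879; term = 0.56618879²·(1 − 0.23347583)·52700/710 = 18.238985.
South: Wₕ = 0.43381121; term = 0.43381121²·(1 − 0.09699571)·179400/226 = 134.89795.
Sum = 153.13694.
SE = √(153.13694) = 12.37.

12.37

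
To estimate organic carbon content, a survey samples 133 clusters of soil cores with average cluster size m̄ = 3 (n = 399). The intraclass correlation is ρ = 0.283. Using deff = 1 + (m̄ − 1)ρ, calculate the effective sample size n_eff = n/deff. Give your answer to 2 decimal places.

deff = 1 + (3 − 1)·0.283 = 1 + 0.566 = 1.566.
n_eff = 399 / 1.566 = 254.79.

254.79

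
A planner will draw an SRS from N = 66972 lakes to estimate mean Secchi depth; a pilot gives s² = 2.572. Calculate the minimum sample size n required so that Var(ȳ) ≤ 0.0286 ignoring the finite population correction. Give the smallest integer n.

90

Without fpc, n₀ = s²/D = 2.572/0.0286 = 89.9301.
Rounding up, n = 90.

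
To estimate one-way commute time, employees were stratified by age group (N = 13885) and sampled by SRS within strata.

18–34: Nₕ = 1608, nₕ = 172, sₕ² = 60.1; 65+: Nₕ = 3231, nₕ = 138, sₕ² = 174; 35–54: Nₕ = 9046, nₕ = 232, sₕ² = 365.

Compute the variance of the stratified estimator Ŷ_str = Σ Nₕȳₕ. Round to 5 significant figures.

Var(Ŷ_str) = Σₕ Nₕ²(1 − fₕ)sₕ²/nₕ.
18–34: 1608²·(1 − 172/1608)·60.1/172 = 806838.31.
65+: 3231²·(1 − 138/3231)·174/138 = 1.2600479 × 10^7.
35–54: 9046²·(1 − 232/9046)·365/232 = 1.2543956 × 10^8.
Sum = 1.3884688 × 10^8.

1.3885 × 10^8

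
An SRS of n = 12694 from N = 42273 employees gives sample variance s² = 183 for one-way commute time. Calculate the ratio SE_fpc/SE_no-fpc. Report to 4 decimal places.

f = n/N = 12694/42273 = 0.30028623.
SE_no-fpc = √(s²/n) = 0.12006773; SE_fpc = √((1−f)s²/n) = 0.10043533.
Ratio = √(1−f) = 0.83648895.

0.8365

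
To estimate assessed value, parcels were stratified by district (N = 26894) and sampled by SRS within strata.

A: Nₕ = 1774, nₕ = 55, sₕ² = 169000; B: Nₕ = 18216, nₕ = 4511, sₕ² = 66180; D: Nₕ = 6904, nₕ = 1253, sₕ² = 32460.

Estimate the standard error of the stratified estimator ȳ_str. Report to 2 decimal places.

4.41

Var(ȳ_str) = Σₕ Wₕ²(1 − fₕ)sₕ²/nₕ with Wₕ = Nₕ/N, N = 26894.
A: Wₕ = 0.06596267; term = 0.06596267²·(1 − 0.03100338)·169000/55 = 12.955158.
B: Wₕ = 0.67732580; term = 0.67732580²·(1 − 0.24763944)·66180/4511 = 5.0637842.
D: Wₕ = 0.25671153; term = 0.25671153²·(1 − 0.18148899)·32460/1253 = 1.3973742.
Sum = 19.416316.
SE = √(19.416316) = 4.41.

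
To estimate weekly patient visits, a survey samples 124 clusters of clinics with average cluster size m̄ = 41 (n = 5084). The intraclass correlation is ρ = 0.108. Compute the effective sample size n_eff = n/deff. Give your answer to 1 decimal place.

955.6

deff = 1 + (41 − 1)·0.108 = 1 + 4.32 = 5.32.
n_eff = 5084 / 5.32 = 955.6.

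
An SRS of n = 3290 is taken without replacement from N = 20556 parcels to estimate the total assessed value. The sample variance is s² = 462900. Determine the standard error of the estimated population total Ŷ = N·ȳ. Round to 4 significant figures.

223500

Var(Ŷ) = N²·Var(ȳ) = N²·(1 − n/N)·s²/n.
f = 3290/20556 = 0.16005059; Var(ȳ) = 0.83994941·462900/3290 = 118.18012.
Var(Ŷ) = 20556² · 118.18012 = 4.9936908 × 10^10.
SE(Ŷ) = √(4.9936908 × 10^10) = 223500.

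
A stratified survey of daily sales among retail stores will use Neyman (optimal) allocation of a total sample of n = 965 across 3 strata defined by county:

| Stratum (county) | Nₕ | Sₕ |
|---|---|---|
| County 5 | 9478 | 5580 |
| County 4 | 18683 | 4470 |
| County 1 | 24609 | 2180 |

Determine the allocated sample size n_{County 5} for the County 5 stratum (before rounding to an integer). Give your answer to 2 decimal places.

Neyman allocation: nₕ = n·NₕSₕ / Σⱼ NⱼSⱼ.
Σ NⱼSⱼ = 9478·5580 + 18683·4470 + 24609·2180 = 1.9004787 × 10^8.
n_{County 5} = 965·9478·5580 / (1.9004787 × 10^8) = 268.54.

268.54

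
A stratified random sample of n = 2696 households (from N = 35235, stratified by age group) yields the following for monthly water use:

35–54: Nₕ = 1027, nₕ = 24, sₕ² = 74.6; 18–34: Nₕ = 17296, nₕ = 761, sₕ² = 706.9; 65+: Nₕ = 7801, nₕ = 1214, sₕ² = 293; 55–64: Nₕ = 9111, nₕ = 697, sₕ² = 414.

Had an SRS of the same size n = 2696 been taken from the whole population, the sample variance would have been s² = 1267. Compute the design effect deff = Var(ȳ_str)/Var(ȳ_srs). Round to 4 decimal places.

Var(ȳ_str) = Σ Wₕ²(1−fₕ)sₕ²/nₕ with Wₕ = Nₕ/35235:
  35–54: (1027/35235)²·(1−24/1027)·74.6/24 = 0.0025789945
  18–34: (17296/35235)²·(1−761/17296)·706.9/761 = 0.21398072
  65+: (7801/35235)²·(1−1214/7801)·293/1214 = 0.0099893751
  55–64: (9111/35235)²·(1−697/9111)·414/697 = 0.036676473
  → Var(ȳ_str) = 0.26322556.
Var(ȳ_srs) = (1 − 2696/35235)·1267/2696 = 0.43399693.
deff = 0.26322556 / 0.43399693 = 0.6065.

0.6065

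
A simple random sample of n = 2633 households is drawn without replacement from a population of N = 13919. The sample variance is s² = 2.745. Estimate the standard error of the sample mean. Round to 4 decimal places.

0.0291

Under SRS without replacement, Var(ȳ) = (1 − f)·s²/n with f = n/N = 2633/13919 = 0.18916589.
Var(ȳ) = (1 − 0.18916589)·2.745/2633 = 0.81083411·0.001042537 = 8.4532459 × 10^-4.
SE(ȳ) = √(8.4532459 × 10^-4) = 0.0291.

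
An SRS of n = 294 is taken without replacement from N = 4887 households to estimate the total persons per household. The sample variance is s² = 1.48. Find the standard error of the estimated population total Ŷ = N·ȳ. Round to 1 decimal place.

336.1

Var(Ŷ) = N²·Var(ȳ) = N²·(1 − n/N)·s²/n.
f = 294/4887 = 0.06015961; Var(ȳ) = 0.93984039·1.48/294 = 0.0047311693.
Var(Ŷ) = 4887² · 0.0047311693 = 112993.42.
SE(Ŷ) = √(112993.42) = 336.1.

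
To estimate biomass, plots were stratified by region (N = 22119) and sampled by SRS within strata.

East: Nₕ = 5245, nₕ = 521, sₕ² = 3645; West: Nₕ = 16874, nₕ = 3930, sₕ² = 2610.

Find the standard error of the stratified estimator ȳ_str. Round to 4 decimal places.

0.8067

Var(ȳ_str) = Σₕ Wₕ²(1 − fₕ)sₕ²/nₕ with Wₕ = Nₕ/N, N = 22119.
East: Wₕ = 0.23712645; term = 0.23712645²·(1 − 0.09933270)·3645/521 = 0.35431066.
West: Wₕ = 0.76287355; term = 0.76287355²·(1 − 0.23290269)·2610/3930 = 0.29648555.
Sum = 0.65079621.
SE = √(0.65079621) = 0.8067.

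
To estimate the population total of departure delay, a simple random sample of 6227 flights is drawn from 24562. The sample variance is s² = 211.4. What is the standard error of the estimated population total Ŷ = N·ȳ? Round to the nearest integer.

3910

Var(Ŷ) = N²·Var(ȳ) = N²·(1 − n/N)·s²/n.
f = 6227/24562 = 0.25352170; Var(ȳ) = 0.74647830·211.4/6227 = 0.025342141.
Var(Ŷ) = 24562² · 0.025342141 = 1.5288707 × 10^7.
SE(Ŷ) = √(1.5288707 × 10^7) = 3910.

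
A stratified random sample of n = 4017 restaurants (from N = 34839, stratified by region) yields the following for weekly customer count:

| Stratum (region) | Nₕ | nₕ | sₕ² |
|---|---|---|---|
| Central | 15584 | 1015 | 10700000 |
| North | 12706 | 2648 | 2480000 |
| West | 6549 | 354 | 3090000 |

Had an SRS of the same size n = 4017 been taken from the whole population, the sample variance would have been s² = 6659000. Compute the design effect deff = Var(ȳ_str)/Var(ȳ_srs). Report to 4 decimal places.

Var(ȳ_str) = Σ Wₕ²(1−fₕ)sₕ²/nₕ with Wₕ = Nₕ/34839:
  Central: (15584/34839)²·(1−1015/15584)·10700000/1015 = 1971.9462
  North: (12706/34839)²·(1−2648/12706)·2480000/2648 = 98.610423
  West: (6549/34839)²·(1−354/6549)·3090000/354 = 291.76968
  → Var(ȳ_str) = 2362.3263.
Var(ȳ_srs) = (1 − 4017/34839)·6659000/4017 = 1466.5684.
deff = 2362.3263 / 1466.5684 = 1.6108.

1.6108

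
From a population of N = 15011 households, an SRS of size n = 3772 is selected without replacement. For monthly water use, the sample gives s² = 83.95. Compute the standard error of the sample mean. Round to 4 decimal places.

0.1291

Under SRS without replacement, Var(ȳ) = (1 − f)·s²/n with f = n/N = 3772/15011 = 0.25128239.
Var(ȳ) = (1 − 0.25128239)·83.95/3772 = 0.74871761·0.022256098 = 0.016663532.
SE(ȳ) = √(0.016663532) = 0.1291.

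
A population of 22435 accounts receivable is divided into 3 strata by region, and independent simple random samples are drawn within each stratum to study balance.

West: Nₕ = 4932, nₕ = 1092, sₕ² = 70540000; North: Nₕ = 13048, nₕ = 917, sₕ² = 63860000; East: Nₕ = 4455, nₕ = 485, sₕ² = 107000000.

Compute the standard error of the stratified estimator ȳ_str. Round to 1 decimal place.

Var(ȳ_str) = Σₕ Wₕ²(1 − fₕ)sₕ²/nₕ with Wₕ = Nₕ/N, N = 22435.
West: Wₕ = 0.21983508; term = 0.21983508²·(1 − 0.22141119)·70540000/1092 = 2430.6082.
North: Wₕ = 0.58159126; term = 0.58159126²·(1 − 0.07027897)·63860000/917 = 21900.195.
East: Wₕ = 0.19857366; term = 0.19857366²·(1 − 0.10886644)·107000000/485 = 7752.256.
Sum = 32083.059.
SE = √(32083.059) = 179.1.

179.1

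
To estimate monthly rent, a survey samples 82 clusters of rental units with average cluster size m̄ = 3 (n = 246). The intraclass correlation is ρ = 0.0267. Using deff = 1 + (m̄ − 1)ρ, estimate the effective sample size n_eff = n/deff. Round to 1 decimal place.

deff = 1 + (3 − 1)·0.0267 = 1 + 0.0534 = 1.0534.
n_eff = 246 / 1.0534 = 233.5.

233.5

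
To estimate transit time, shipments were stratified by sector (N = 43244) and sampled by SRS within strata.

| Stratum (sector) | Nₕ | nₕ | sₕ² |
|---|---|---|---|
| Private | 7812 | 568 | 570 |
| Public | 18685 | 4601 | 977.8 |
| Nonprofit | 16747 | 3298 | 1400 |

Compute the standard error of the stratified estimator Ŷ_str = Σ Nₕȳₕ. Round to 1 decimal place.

Var(Ŷ_str) = Σₕ Nₕ²(1 − fₕ)sₕ²/nₕ.
Private: 7812²·(1 − 568/7812)·570/568 = 5.6789389 × 10^7.
Public: 18685²·(1 − 4601/18685)·977.8/4601 = 5.5926407 × 10^7.
Nonprofit: 16747²·(1 − 3298/16747)·1400/3298 = 9.5610238 × 10^7.
Sum = 2.0832603 × 10^8.
SE = √(2.0832603 × 10^8) = 14433.5.

14433.5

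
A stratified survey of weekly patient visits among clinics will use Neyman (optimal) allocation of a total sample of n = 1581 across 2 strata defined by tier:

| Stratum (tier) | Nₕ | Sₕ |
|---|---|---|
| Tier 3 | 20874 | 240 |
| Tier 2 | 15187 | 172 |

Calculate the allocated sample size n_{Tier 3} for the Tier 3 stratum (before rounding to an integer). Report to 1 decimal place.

Neyman allocation: nₕ = n·NₕSₕ / Σⱼ NⱼSⱼ.
Σ NⱼSⱼ = 20874·240 + 15187·172 = 7.621924 × 10^6.
n_{Tier 3} = 1581·20874·240 / (7.621924 × 10^6) = 1039.2.

1039.2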